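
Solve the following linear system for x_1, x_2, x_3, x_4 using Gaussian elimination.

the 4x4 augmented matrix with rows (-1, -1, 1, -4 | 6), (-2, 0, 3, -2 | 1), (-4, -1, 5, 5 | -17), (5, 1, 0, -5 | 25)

(3, 0, 1, -2)

Forward elimination on [A|b]:
R2 <- R2 - (2)*R1:  [   0    2    1    6  -11 ]
R3 <- R3 - (4)*R1:  [   0    3    1   21  -41 ]
R4 <- R4 - (-5)*R1:  [   0   -4    5  -25   55 ]
R3 <- R3 - (3/2)*R2:  [     0      0   -1/2     12  -49/2 ]
R4 <- R4 - (-2)*R2:  [   0    0    7  -13   33 ]
R4 <- R4 - (-14)*R3:  [    0     0     0   155  -310 ]
Row echelon form:
[ -1  -1     1   -4  |      6 ]
[  0   2     1    6  |    -11 ]
[  0   0  -1/2   12  |  -49/2 ]
[  0   0     0  155  |   -310 ]
Back-substitution:
x_4 = (-310) / 155 = -2
x_3 = (-49/2 - (12)*(-2)) / (-1/2) = 1
x_2 = (-11 - (1)*(1) - (6)*(-2)) / 2 = 0
x_1 = (6 - (-1)*(0) - (1)*(1) - (-4)*(-2)) / -1 = 3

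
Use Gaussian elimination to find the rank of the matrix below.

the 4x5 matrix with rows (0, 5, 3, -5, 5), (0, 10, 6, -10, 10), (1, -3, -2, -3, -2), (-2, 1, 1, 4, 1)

Row reduction:
R1 <-> R3   (pivot in column 1 was zero)
[  1  -3  -2   -3  -2 ]
[  0  10   6  -10  10 ]
[  0   5   3   -5   5 ]
[ -2   1   1    4   1 ]
R4 <- R4 - (-2)*R1:  [  0  -5  -3  -2  -3 ]
R3 <- R3 - (1/2)*R2:  [ 0  0  0  0  0 ]
R4 <- R4 - (-1/2)*R2:  [  0   0   0  -7   2 ]
R3 <-> R4   (pivot in column 4 was zero)
[ 1  -3  -2   -3  -2 ]
[ 0  10   6  -10  10 ]
[ 0   0   0   -7   2 ]
[ 0   0   0    0   0 ]
Row echelon form:
[ 1  -3  -2   -3  -2 ]
[ 0  10   6  -10  10 ]
[ 0   0   0   -7   2 ]
[ 0   0   0    0   0 ]
Nonzero rows / pivot columns: 3

rank(A) = 3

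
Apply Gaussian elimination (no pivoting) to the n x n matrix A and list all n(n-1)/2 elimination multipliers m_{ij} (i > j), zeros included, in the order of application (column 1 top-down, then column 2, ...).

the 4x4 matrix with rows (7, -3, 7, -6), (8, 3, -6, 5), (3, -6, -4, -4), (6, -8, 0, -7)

Forward elimination:
R2 <- R2 - (8/7)*R1:  [    0  45/7   -14  83/7 ]
R3 <- R3 - (3/7)*R1:  [     0  -33/7     -7  -10/7 ]
R4 <- R4 - (6/7)*R1:  [     0  -38/7     -6  -13/7 ]
R3 <- R3 - (-11/15)*R2:  [       0        0  -259/15   109/15 ]
R4 <- R4 - (-38/45)*R2:  [       0        0  -802/45   367/45 ]
R4 <- R4 - (802/777)*R3:  [       0        0        0  509/777 ]
Multipliers (in order of application): m_{21} = 8/7, m_{31} = 3/7, m_{41} = 6/7, m_{32} = -11/15, m_{42} = -38/45, m_{43} = 802/777

multipliers: 8/7, 3/7, 6/7, -11/15, -38/45, 802/777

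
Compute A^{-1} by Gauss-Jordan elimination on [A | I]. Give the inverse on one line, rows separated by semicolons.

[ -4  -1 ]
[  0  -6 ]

Gauss-Jordan on [A | I]:
R1 <- (1/-4)*R1:  [    1   1/4  |  -1/4     0 ]
R2 <- (1/-6)*R2:  [    0     1  |     0  -1/6 ]
R1 <- R1 - (1/4)*R2:  [    1     0  |  -1/4  1/24 ]
Right block of [I | A^{-1}] is the inverse:
[ -1/4  1/24 ]
[    0  -1/6 ]

inverse = [-1/4 1/24; 0 -1/6]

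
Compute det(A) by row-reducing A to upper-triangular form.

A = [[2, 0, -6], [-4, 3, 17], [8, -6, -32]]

det(A) = 12

Forward elimination:
R2 <- R2 - (-2)*R1:  [ 0  3  5 ]
R3 <- R3 - (4)*R1:  [  0  -6  -8 ]
R3 <- R3 - (-2)*R2:  [ 0  0  2 ]
Upper-triangular form:
[ 2  0  -6 ]
[ 0  3   5 ]
[ 0  0   2 ]
det(A) = (-1)^0 * (2) * (3) * (2) = 12  (0 row swaps -> sign +1)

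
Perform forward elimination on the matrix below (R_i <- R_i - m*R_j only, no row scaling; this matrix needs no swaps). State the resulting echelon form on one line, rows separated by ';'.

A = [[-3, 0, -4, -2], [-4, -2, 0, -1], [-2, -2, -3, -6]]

REF = [-3 0 -4 -2; 0 -2 16/3 5/3; 0 0 -17/3 -19/3]

Forward elimination:
R2 <- R2 - (4/3)*R1:  [    0    -2  16/3   5/3 ]
R3 <- R3 - (2/3)*R1:  [     0     -2   -1/3  -14/3 ]
R3 <- R3 - (1)*R2:  [     0      0  -17/3  -19/3 ]
Row echelon form:
[ -3   0     -4     -2 ]
[  0  -2   16/3    5/3 ]
[  0   0  -17/3  -19/3 ]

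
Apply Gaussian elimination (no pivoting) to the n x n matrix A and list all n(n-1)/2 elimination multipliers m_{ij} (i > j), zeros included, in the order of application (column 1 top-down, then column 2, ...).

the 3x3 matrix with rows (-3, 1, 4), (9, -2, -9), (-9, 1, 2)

multipliers: -3, 3, -2

Forward elimination:
R2 <- R2 - (-3)*R1:  [ 0  1  3 ]
R3 <- R3 - (3)*R1:  [   0   -2  -10 ]
R3 <- R3 - (-2)*R2:  [  0   0  -4 ]
Multipliers (in order of application): m_{21} = -3, m_{31} = 3, m_{32} = -2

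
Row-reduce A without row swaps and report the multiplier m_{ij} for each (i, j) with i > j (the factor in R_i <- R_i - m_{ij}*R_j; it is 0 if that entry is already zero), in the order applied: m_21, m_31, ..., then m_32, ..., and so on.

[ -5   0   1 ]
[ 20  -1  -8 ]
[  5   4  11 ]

Forward elimination:
R2 <- R2 - (-4)*R1:  [  0  -1  -4 ]
R3 <- R3 - (-1)*R1:  [  0   4  12 ]
R3 <- R3 - (-4)*R2:  [  0   0  -4 ]
Multipliers (in order of application): m_{21} = -4, m_{31} = -1, m_{32} = -4

multipliers: -4, -1, -4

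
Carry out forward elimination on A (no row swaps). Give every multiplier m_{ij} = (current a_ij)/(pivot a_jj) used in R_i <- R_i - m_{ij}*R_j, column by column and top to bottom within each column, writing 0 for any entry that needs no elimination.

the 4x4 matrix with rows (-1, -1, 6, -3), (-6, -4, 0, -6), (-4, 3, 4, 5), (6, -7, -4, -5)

Forward elimination:
R2 <- R2 - (6)*R1:  [   0    2  -36   12 ]
R3 <- R3 - (4)*R1:  [   0    7  -20   17 ]
R4 <- R4 - (-6)*R1:  [   0  -13   32  -23 ]
R3 <- R3 - (7/2)*R2:  [   0    0  106  -25 ]
R4 <- R4 - (-13/2)*R2:  [    0     0  -202    55 ]
R4 <- R4 - (-101/53)*R3:  [      0       0       0  390/53 ]
Multipliers (in order of application): m_{21} = 6, m_{31} = 4, m_{41} = -6, m_{32} = 7/2, m_{42} = -13/2, m_{43} = -101/53

multipliers: 6, 4, -6, 7/2, -13/2, -101/53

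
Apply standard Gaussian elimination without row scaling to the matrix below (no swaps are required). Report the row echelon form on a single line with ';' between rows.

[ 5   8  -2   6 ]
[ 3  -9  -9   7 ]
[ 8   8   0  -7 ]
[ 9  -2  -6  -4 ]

Forward elimination:
R2 <- R2 - (3/5)*R1:  [     0  -69/5  -39/5   17/5 ]
R3 <- R3 - (8/5)*R1:  [     0  -24/5   16/5  -83/5 ]
R4 <- R4 - (9/5)*R1:  [     0  -82/5  -12/5  -74/5 ]
R3 <- R3 - (8/23)*R2:  [       0        0   136/23  -409/23 ]
R4 <- R4 - (82/69)*R2:  [        0         0    158/23  -1300/69 ]
R4 <- R4 - (79/68)*R3:  [       0        0        0  371/204 ]
Row echelon form:
[ 5      8      -2        6 ]
[ 0  -69/5   -39/5     17/5 ]
[ 0      0  136/23  -409/23 ]
[ 0      0       0  371/204 ]

REF = [5 8 -2 6; 0 -69/5 -39/5 17/5; 0 0 136/23 -409/23; 0 0 0 371/204]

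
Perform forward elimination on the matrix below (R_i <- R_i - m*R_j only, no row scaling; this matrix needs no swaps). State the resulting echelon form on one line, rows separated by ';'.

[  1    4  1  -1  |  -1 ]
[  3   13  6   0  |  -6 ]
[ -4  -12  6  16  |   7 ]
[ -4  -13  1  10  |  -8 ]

REF = [1 4 1 -1 -1; 0 1 3 3 -3; 0 0 -2 0 15; 0 0 0 -3 -33]

Forward elimination:
R2 <- R2 - (3)*R1:  [  0   1   3   3  -3 ]
R3 <- R3 - (-4)*R1:  [  0   4  10  12   3 ]
R4 <- R4 - (-4)*R1:  [   0    3    5    6  -12 ]
R3 <- R3 - (4)*R2:  [  0   0  -2   0  15 ]
R4 <- R4 - (3)*R2:  [  0   0  -4  -3  -3 ]
R4 <- R4 - (2)*R3:  [   0    0    0   -3  -33 ]
Row echelon form:
[ 1  4   1  -1  |   -1 ]
[ 0  1   3   3  |   -3 ]
[ 0  0  -2   0  |   15 ]
[ 0  0   0  -3  |  -33 ]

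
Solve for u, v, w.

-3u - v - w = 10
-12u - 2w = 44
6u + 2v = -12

Forward elimination on [A|b]:
R2 <- R2 - (4)*R1:  [ 0  4  2  4 ]
R3 <- R3 - (-2)*R1:  [  0   0  -2   8 ]
Row echelon form:
[ -3  -1  -1  |  10 ]
[  0   4   2  |   4 ]
[  0   0  -2  |   8 ]
Back-substitution:
w = (8) / -2 = -4
v = (4 - (2)*(-4)) / 4 = 3
u = (10 - (-1)*(3) - (-1)*(-4)) / -3 = -3

(-3, 3, -4)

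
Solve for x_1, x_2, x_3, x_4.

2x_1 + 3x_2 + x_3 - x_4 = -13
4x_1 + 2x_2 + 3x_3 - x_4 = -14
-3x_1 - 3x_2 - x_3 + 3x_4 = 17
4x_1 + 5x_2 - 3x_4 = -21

Forward elimination on [A|b]:
R2 <- R2 - (2)*R1:  [  0  -4   1   1  12 ]
R3 <- R3 - (-3/2)*R1:  [    0   3/2   1/2   3/2  -5/2 ]
R4 <- R4 - (2)*R1:  [  0  -1  -2  -1   5 ]
R3 <- R3 - (-3/8)*R2:  [    0     0   7/8  15/8     2 ]
R4 <- R4 - (1/4)*R2:  [    0     0  -9/4  -5/4     2 ]
R4 <- R4 - (-18/7)*R3:  [    0     0     0  25/7  50/7 ]
Row echelon form:
[ 2   3    1    -1  |   -13 ]
[ 0  -4    1     1  |    12 ]
[ 0   0  7/8  15/8  |     2 ]
[ 0   0    0  25/7  |  50/7 ]
Back-substitution:
x_4 = (50/7) / (25/7) = 2
x_3 = (2 - (15/8)*(2)) / (7/8) = -2
x_2 = (12 - (1)*(-2) - (1)*(2)) / -4 = -3
x_1 = (-13 - (3)*(-3) - (1)*(-2) - (-1)*(2)) / 2 = 0

(0, -3, -2, 2)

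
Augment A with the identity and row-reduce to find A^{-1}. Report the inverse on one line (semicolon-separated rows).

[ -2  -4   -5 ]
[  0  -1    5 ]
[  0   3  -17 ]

Gauss-Jordan on [A | I]:
R1 <- (1/-2)*R1:  [    1     2   5/2  |  -1/2     0     0 ]
R2 <- (1/-1)*R2:  [  0   1  -5  |   0  -1   0 ]
R1 <- R1 - (2)*R2:  [    1     0  25/2  |  -1/2     2     0 ]
R3 <- R3 - (3)*R2:  [  0   0  -2  |   0   3   1 ]
R3 <- (1/-2)*R3:  [    0     0     1  |     0  -3/2  -1/2 ]
R1 <- R1 - (25/2)*R3:  [    1     0     0  |  -1/2  83/4  25/4 ]
R2 <- R2 - (-5)*R3:  [     0      1      0  |      0  -17/2   -5/2 ]
Right block of [I | A^{-1}] is the inverse:
[ -1/2   83/4  25/4 ]
[    0  -17/2  -5/2 ]
[    0   -3/2  -1/2 ]

inverse = [-1/2 83/4 25/4; 0 -17/2 -5/2; 0 -3/2 -1/2]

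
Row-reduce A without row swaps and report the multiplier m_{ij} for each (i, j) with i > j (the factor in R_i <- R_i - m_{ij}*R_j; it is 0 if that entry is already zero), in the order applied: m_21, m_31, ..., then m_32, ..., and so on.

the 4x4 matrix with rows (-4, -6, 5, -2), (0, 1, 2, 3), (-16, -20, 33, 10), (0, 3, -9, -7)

multipliers: 0, 4, 0, 4, 3, -3

Forward elimination:
R2: entry in column 1 is already 0 -> m_{21} = 0 (no row operation needed)
R3 <- R3 - (4)*R1:  [  0   4  13  18 ]
R4: entry in column 1 is already 0 -> m_{41} = 0 (no row operation needed)
R3 <- R3 - (4)*R2:  [ 0  0  5  6 ]
R4 <- R4 - (3)*R2:  [   0    0  -15  -16 ]
R4 <- R4 - (-3)*R3:  [ 0  0  0  2 ]
Multipliers (in order of application): m_{21} = 0, m_{31} = 4, m_{41} = 0, m_{32} = 4, m_{42} = 3, m_{43} = -3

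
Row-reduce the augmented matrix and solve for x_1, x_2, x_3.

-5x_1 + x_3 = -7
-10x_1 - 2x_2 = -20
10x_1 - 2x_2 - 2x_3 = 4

Forward elimination on [A|b]:
R2 <- R2 - (2)*R1:  [  0  -2  -2  -6 ]
R3 <- R3 - (-2)*R1:  [   0   -2    0  -10 ]
R3 <- R3 - (1)*R2:  [  0   0   2  -4 ]
Row echelon form:
[ -5   0   1  |  -7 ]
[  0  -2  -2  |  -6 ]
[  0   0   2  |  -4 ]
Back-substitution:
x_3 = (-4) / 2 = -2
x_2 = (-6 - (-2)*(-2)) / -2 = 5
x_1 = (-7 - (1)*(-2)) / -5 = 1

(1, 5, -2)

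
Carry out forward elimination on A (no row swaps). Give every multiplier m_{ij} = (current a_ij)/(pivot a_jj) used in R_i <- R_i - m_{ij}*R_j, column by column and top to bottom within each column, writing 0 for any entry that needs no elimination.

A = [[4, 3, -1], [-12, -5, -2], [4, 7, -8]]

Forward elimination:
R2 <- R2 - (-3)*R1:  [  0   4  -5 ]
R3 <- R3 - (1)*R1:  [  0   4  -7 ]
R3 <- R3 - (1)*R2:  [  0   0  -2 ]
Multipliers (in order of application): m_{21} = -3, m_{31} = 1, m_{32} = 1

multipliers: -3, 1, 1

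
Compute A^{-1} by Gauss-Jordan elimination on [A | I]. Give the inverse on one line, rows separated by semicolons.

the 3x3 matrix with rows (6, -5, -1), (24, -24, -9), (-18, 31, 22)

inverse = [-83/8 79/24 7/8; -61/4 19/4 5/4; 13 -4 -1]

Gauss-Jordan on [A | I]:
R1 <- (1/6)*R1:  [    1  -5/6  -1/6  |   1/6     0     0 ]
R2 <- R2 - (24)*R1:  [  0  -4  -5  |  -4   1   0 ]
R3 <- R3 - (-18)*R1:  [  0  16  19  |   3   0   1 ]
R2 <- (1/-4)*R2:  [    0     1   5/4  |     1  -1/4     0 ]
R1 <- R1 - (-5/6)*R2:  [     1      0    7/8  |      1  -5/24      0 ]
R3 <- R3 - (16)*R2:  [   0    0   -1  |  -13    4    1 ]
R3 <- (1/-1)*R3:  [  0   0   1  |  13  -4  -1 ]
R1 <- R1 - (7/8)*R3:  [     1      0      0  |  -83/8  79/24    7/8 ]
R2 <- R2 - (5/4)*R3:  [     0      1      0  |  -61/4   19/4    5/4 ]
Right block of [I | A^{-1}] is the inverse:
[ -83/8  79/24  7/8 ]
[ -61/4   19/4  5/4 ]
[    13     -4   -1 ]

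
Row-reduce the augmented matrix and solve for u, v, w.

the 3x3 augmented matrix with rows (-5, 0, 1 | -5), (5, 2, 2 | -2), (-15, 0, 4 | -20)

(0, 4, -5)

Forward elimination on [A|b]:
R2 <- R2 - (-1)*R1:  [  0   2   3  -7 ]
R3 <- R3 - (3)*R1:  [  0   0   1  -5 ]
Row echelon form:
[ -5  0  1  |  -5 ]
[  0  2  3  |  -7 ]
[  0  0  1  |  -5 ]
Back-substitution:
w = (-5) / 1 = -5
v = (-7 - (3)*(-5)) / 2 = 4
u = (-5 - (1)*(-5)) / -5 = 0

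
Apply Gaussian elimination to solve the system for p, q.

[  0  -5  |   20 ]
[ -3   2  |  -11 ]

(1, -4)

Forward elimination on [A|b]:
R1 <-> R2   (pivot in column 1 was zero)
[ -3   2  -11 ]
[  0  -5   20 ]
Row echelon form:
[ -3   2  |  -11 ]
[  0  -5  |   20 ]
Back-substitution:
q = (20) / -5 = -4
p = (-11 - (2)*(-4)) / -3 = 1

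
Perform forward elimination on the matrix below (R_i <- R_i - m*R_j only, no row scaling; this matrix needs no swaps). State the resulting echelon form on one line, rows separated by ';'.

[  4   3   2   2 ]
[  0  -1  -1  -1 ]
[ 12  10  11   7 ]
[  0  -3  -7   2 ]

Forward elimination:
R3 <- R3 - (3)*R1:  [ 0  1  5  1 ]
R3 <- R3 - (-1)*R2:  [ 0  0  4  0 ]
R4 <- R4 - (3)*R2:  [  0   0  -4   5 ]
R4 <- R4 - (-1)*R3:  [ 0  0  0  5 ]
Row echelon form:
[ 4   3   2   2 ]
[ 0  -1  -1  -1 ]
[ 0   0   4   0 ]
[ 0   0   0   5 ]

REF = [4 3 2 2; 0 -1 -1 -1; 0 0 4 0; 0 0 0 5]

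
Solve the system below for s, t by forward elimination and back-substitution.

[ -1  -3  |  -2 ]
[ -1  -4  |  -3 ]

(-1, 1)

Forward elimination on [A|b]:
R2 <- R2 - (1)*R1:  [  0  -1  -1 ]
Row echelon form:
[ -1  -3  |  -2 ]
[  0  -1  |  -1 ]
Back-substitution:
t = (-1) / -1 = 1
s = (-2 - (-3)*(1)) / -1 = -1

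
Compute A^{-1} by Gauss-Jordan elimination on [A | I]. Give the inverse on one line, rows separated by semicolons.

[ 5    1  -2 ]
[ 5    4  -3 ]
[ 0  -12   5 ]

Gauss-Jordan on [A | I]:
R1 <- (1/5)*R1:  [    1   1/5  -2/5  |   1/5     0     0 ]
R2 <- R2 - (5)*R1:  [  0   3  -1  |  -1   1   0 ]
R2 <- (1/3)*R2:  [    0     1  -1/3  |  -1/3   1/3     0 ]
R1 <- R1 - (1/5)*R2:  [     1      0   -1/3  |   4/15  -1/15      0 ]
R3 <- R3 - (-12)*R2:  [  0   0   1  |  -4   4   1 ]
R1 <- R1 - (-1/3)*R3:  [      1       0       0  |  -16/15   19/15     1/3 ]
R2 <- R2 - (-1/3)*R3:  [    0     1     0  |  -5/3   5/3   1/3 ]
Right block of [I | A^{-1}] is the inverse:
[ -16/15  19/15  1/3 ]
[   -5/3    5/3  1/3 ]
[     -4      4    1 ]

inverse = [-16/15 19/15 1/3; -5/3 5/3 1/3; -4 4 1]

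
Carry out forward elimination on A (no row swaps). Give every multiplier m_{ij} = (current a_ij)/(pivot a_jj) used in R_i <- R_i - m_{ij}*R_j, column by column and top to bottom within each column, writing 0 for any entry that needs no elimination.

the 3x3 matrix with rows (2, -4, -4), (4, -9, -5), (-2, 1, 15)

multipliers: 2, -1, 3

Forward elimination:
R2 <- R2 - (2)*R1:  [  0  -1   3 ]
R3 <- R3 - (-1)*R1:  [  0  -3  11 ]
R3 <- R3 - (3)*R2:  [ 0  0  2 ]
Multipliers (in order of application): m_{21} = 2, m_{31} = -1, m_{32} = 3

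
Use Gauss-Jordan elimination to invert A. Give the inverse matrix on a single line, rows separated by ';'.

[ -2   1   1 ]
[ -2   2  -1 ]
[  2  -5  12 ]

inverse = [-19/10 17/10 3/10; -11/5 13/5 2/5; -3/5 4/5 1/5]

Gauss-Jordan on [A | I]:
R1 <- (1/-2)*R1:  [    1  -1/2  -1/2  |  -1/2     0     0 ]
R2 <- R2 - (-2)*R1:  [  0   1  -2  |  -1   1   0 ]
R3 <- R3 - (2)*R1:  [  0  -4  13  |   1   0   1 ]
R1 <- R1 - (-1/2)*R2:  [    1     0  -3/2  |    -1   1/2     0 ]
R3 <- R3 - (-4)*R2:  [  0   0   5  |  -3   4   1 ]
R3 <- (1/5)*R3:  [    0     0     1  |  -3/5   4/5   1/5 ]
R1 <- R1 - (-3/2)*R3:  [      1       0       0  |  -19/10   17/10    3/10 ]
R2 <- R2 - (-2)*R3:  [     0      1      0  |  -11/5   13/5    2/5 ]
Right block of [I | A^{-1}] is the inverse:
[ -19/10  17/10  3/10 ]
[  -11/5   13/5   2/5 ]
[   -3/5    4/5   1/5 ]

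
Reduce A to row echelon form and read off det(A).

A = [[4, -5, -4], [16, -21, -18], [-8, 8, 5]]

det(A) = -4

Forward elimination:
R2 <- R2 - (4)*R1:  [  0  -1  -2 ]
R3 <- R3 - (-2)*R1:  [  0  -2  -3 ]
R3 <- R3 - (2)*R2:  [ 0  0  1 ]
Upper-triangular form:
[ 4  -5  -4 ]
[ 0  -1  -2 ]
[ 0   0   1 ]
det(A) = (-1)^0 * (4) * (-1) * (1) = -4  (0 row swaps -> sign +1)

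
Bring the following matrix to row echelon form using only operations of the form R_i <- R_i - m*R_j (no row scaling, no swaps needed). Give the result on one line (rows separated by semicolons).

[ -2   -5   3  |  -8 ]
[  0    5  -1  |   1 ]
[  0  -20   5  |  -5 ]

REF = [-2 -5 3 -8; 0 5 -1 1; 0 0 1 -1]

Forward elimination:
R3 <- R3 - (-4)*R2:  [  0   0   1  -1 ]
Row echelon form:
[ -2  -5   3  |  -8 ]
[  0   5  -1  |   1 ]
[  0   0   1  |  -1 ]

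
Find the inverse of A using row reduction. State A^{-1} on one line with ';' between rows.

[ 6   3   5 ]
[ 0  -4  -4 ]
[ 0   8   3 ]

inverse = [1/6 31/120 1/15; 0 3/20 1/5; 0 -2/5 -1/5]

Gauss-Jordan on [A | I]:
R1 <- (1/6)*R1:  [   1  1/2  5/6  |  1/6    0    0 ]
R2 <- (1/-4)*R2:  [    0     1     1  |     0  -1/4     0 ]
R1 <- R1 - (1/2)*R2:  [   1    0  1/3  |  1/6  1/8    0 ]
R3 <- R3 - (8)*R2:  [  0   0  -5  |   0   2   1 ]
R3 <- (1/-5)*R3:  [    0     0     1  |     0  -2/5  -1/5 ]
R1 <- R1 - (1/3)*R3:  [      1       0       0  |     1/6  31/120    1/15 ]
R2 <- R2 - (1)*R3:  [    0     1     0  |     0  3/20   1/5 ]
Right block of [I | A^{-1}] is the inverse:
[ 1/6  31/120  1/15 ]
[   0    3/20   1/5 ]
[   0    -2/5  -1/5 ]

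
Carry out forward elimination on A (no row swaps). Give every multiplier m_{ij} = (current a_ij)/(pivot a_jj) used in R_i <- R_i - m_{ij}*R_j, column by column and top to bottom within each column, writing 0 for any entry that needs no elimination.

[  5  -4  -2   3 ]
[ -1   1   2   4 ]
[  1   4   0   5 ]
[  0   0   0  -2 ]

multipliers: -1/5, 1/5, 0, 24, 0, 0

Forward elimination:
R2 <- R2 - (-1/5)*R1:  [    0   1/5   8/5  23/5 ]
R3 <- R3 - (1/5)*R1:  [    0  24/5   2/5  22/5 ]
R4: entry in column 1 is already 0 -> m_{41} = 0 (no row operation needed)
R3 <- R3 - (24)*R2:  [    0     0   -38  -106 ]
R4: entry in column 2 is already 0 -> m_{42} = 0 (no row operation needed)
R4: entry in column 3 is already 0 -> m_{43} = 0 (no row operation needed)
Multipliers (in order of application): m_{21} = -1/5, m_{31} = 1/5, m_{41} = 0, m_{32} = 24, m_{42} = 0, m_{43} = 0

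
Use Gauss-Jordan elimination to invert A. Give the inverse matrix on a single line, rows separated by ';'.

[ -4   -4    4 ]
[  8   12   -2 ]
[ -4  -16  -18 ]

Gauss-Jordan on [A | I]:
R1 <- (1/-4)*R1:  [    1     1    -1  |  -1/4     0     0 ]
R2 <- R2 - (8)*R1:  [ 0  4  6  |  2  1  0 ]
R3 <- R3 - (-4)*R1:  [   0  -12  -22  |   -1    0    1 ]
R2 <- (1/4)*R2:  [   0    1  3/2  |  1/2  1/4    0 ]
R1 <- R1 - (1)*R2:  [    1     0  -5/2  |  -3/4  -1/4     0 ]
R3 <- R3 - (-12)*R2:  [  0   0  -4  |   5   3   1 ]
R3 <- (1/-4)*R3:  [    0     0     1  |  -5/4  -3/4  -1/4 ]
R1 <- R1 - (-5/2)*R3:  [     1      0      0  |  -31/8  -17/8   -5/8 ]
R2 <- R2 - (3/2)*R3:  [    0     1     0  |  19/8  11/8   3/8 ]
Right block of [I | A^{-1}] is the inverse:
[ -31/8  -17/8  -5/8 ]
[  19/8   11/8   3/8 ]
[  -5/4   -3/4  -1/4 ]

inverse = [-31/8 -17/8 -5/8; 19/8 11/8 3/8; -5/4 -3/4 -1/4]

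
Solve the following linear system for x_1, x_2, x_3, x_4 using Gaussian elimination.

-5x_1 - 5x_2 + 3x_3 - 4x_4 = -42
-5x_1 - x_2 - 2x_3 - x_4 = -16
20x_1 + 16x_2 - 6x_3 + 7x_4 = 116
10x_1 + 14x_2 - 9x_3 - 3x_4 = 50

Forward elimination on [A|b]:
R2 <- R2 - (1)*R1:  [  0   4  -5   3  26 ]
R3 <- R3 - (-4)*R1:  [   0   -4    6   -9  -52 ]
R4 <- R4 - (-2)*R1:  [   0    4   -3  -11  -34 ]
R3 <- R3 - (-1)*R2:  [   0    0    1   -6  -26 ]
R4 <- R4 - (1)*R2:  [   0    0    2  -14  -60 ]
R4 <- R4 - (2)*R3:  [  0   0   0  -2  -8 ]
Row echelon form:
[ -5  -5   3  -4  |  -42 ]
[  0   4  -5   3  |   26 ]
[  0   0   1  -6  |  -26 ]
[  0   0   0  -2  |   -8 ]
Back-substitution:
x_4 = (-8) / -2 = 4
x_3 = (-26 - (-6)*(4)) / 1 = -2
x_2 = (26 - (-5)*(-2) - (3)*(4)) / 4 = 1
x_1 = (-42 - (-5)*(1) - (3)*(-2) - (-4)*(4)) / -5 = 3

(3, 1, -2, 4)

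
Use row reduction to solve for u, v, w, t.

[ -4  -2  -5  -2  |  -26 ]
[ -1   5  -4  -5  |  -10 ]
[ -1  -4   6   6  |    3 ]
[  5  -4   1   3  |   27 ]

Forward elimination on [A|b]:
R2 <- R2 - (1/4)*R1:  [     0   11/2  -11/4   -9/2   -7/2 ]
R3 <- R3 - (1/4)*R1:  [    0  -7/2  29/4  13/2  19/2 ]
R4 <- R4 - (-5/4)*R1:  [     0  -13/2  -21/4    1/2  -11/2 ]
R3 <- R3 - (-7/11)*R2:  [     0      0   11/2  40/11  80/11 ]
R4 <- R4 - (-13/11)*R2:  [       0        0    -17/2   -53/11  -106/11 ]
R4 <- R4 - (-17/11)*R3:  [       0        0        0   97/121  194/121 ]
Row echelon form:
[ -4    -2     -5      -2  |      -26 ]
[  0  11/2  -11/4    -9/2  |     -7/2 ]
[  0     0   11/2   40/11  |    80/11 ]
[  0     0      0  97/121  |  194/121 ]
Back-substitution:
t = (194/121) / (97/121) = 2
w = (80/11 - (40/11)*(2)) / (11/2) = 0
v = (-7/2 - (-11/4)*(0) - (-9/2)*(2)) / (11/2) = 1
u = (-26 - (-2)*(1) - (-5)*(0) - (-2)*(2)) / -4 = 5

(5, 1, 0, 2)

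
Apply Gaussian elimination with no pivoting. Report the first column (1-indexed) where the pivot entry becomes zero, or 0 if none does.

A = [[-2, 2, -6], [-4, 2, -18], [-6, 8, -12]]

first zero-pivot column = 3

Naive forward elimination:
R2 <- R2 - (2)*R1:  [  0  -2  -6 ]
R3 <- R3 - (3)*R1:  [ 0  2  6 ]
R3 <- R3 - (-1)*R2:  [ 0  0  0 ]
Matrix at this point:
[ -2   2  -6 ]
[  0  -2  -6 ]
[  0   0   0 ]
Pivot entry (3,3) in the last row is zero and there are no rows below to swap with -> zero pivot in column 3 (A is singular).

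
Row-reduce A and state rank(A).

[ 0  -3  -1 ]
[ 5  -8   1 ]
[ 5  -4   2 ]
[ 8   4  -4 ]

rank(A) = 3

Row reduction:
R1 <-> R2   (pivot in column 1 was zero)
[ 5  -8   1 ]
[ 0  -3  -1 ]
[ 5  -4   2 ]
[ 8   4  -4 ]
R3 <- R3 - (1)*R1:  [ 0  4  1 ]
R4 <- R4 - (8/5)*R1:  [     0   84/5  -28/5 ]
R3 <- R3 - (-4/3)*R2:  [    0     0  -1/3 ]
R4 <- R4 - (-28/5)*R2:  [     0      0  -56/5 ]
R4 <- R4 - (168/5)*R3:  [ 0  0  0 ]
Row echelon form:
[ 5  -8     1 ]
[ 0  -3    -1 ]
[ 0   0  -1/3 ]
[ 0   0     0 ]
Nonzero rows / pivot columns: 3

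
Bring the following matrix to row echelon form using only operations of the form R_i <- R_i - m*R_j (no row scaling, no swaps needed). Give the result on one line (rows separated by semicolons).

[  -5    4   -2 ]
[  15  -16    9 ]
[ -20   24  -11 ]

REF = [-5 4 -2; 0 -4 3; 0 0 3]

Forward elimination:
R2 <- R2 - (-3)*R1:  [  0  -4   3 ]
R3 <- R3 - (4)*R1:  [  0   8  -3 ]
R3 <- R3 - (-2)*R2:  [ 0  0  3 ]
Row echelon form:
[ -5   4  -2 ]
[  0  -4   3 ]
[  0   0   3 ]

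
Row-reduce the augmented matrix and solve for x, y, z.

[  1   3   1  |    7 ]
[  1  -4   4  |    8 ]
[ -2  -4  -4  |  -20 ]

(-4, 2, 5)

Forward elimination on [A|b]:
R2 <- R2 - (1)*R1:  [  0  -7   3   1 ]
R3 <- R3 - (-2)*R1:  [  0   2  -2  -6 ]
R3 <- R3 - (-2/7)*R2:  [     0      0   -8/7  -40/7 ]
Row echelon form:
[ 1   3     1  |      7 ]
[ 0  -7     3  |      1 ]
[ 0   0  -8/7  |  -40/7 ]
Back-substitution:
z = (-40/7) / (-8/7) = 5
y = (1 - (3)*(5)) / -7 = 2
x = (7 - (3)*(2) - (1)*(5)) / 1 = -4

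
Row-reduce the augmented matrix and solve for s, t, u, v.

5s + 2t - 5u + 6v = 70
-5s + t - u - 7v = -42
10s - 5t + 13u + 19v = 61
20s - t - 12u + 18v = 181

(3, 5, -3, 5)

Forward elimination on [A|b]:
R2 <- R2 - (-1)*R1:  [  0   3  -6  -1  28 ]
R3 <- R3 - (2)*R1:  [   0   -9   23    7  -79 ]
R4 <- R4 - (4)*R1:  [   0   -9    8   -6  -99 ]
R3 <- R3 - (-3)*R2:  [ 0  0  5  4  5 ]
R4 <- R4 - (-3)*R2:  [   0    0  -10   -9  -15 ]
R4 <- R4 - (-2)*R3:  [  0   0   0  -1  -5 ]
Row echelon form:
[ 5  2  -5   6  |  70 ]
[ 0  3  -6  -1  |  28 ]
[ 0  0   5   4  |   5 ]
[ 0  0   0  -1  |  -5 ]
Back-substitution:
v = (-5) / -1 = 5
u = (5 - (4)*(5)) / 5 = -3
t = (28 - (-6)*(-3) - (-1)*(5)) / 3 = 5
s = (70 - (2)*(5) - (-5)*(-3) - (6)*(5)) / 5 = 3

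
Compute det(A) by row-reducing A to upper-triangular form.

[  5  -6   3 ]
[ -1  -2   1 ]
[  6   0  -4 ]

det(A) = 64

Forward elimination:
R2 <- R2 - (-1/5)*R1:  [     0  -16/5    8/5 ]
R3 <- R3 - (6/5)*R1:  [     0   36/5  -38/5 ]
R3 <- R3 - (-9/4)*R2:  [  0   0  -4 ]
Upper-triangular form:
[ 5     -6    3 ]
[ 0  -16/5  8/5 ]
[ 0      0   -4 ]
det(A) = (-1)^0 * (5) * (-16/5) * (-4) = 64  (0 row swaps -> sign +1)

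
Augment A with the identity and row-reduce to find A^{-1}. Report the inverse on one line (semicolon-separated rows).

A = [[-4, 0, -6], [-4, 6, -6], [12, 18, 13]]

inverse = [31/20 -9/10 3/10; -1/6 1/6 0; -6/5 3/5 -1/5]

Gauss-Jordan on [A | I]:
R1 <- (1/-4)*R1:  [    1     0   3/2  |  -1/4     0     0 ]
R2 <- R2 - (-4)*R1:  [  0   6   0  |  -1   1   0 ]
R3 <- R3 - (12)*R1:  [  0  18  -5  |   3   0   1 ]
R2 <- (1/6)*R2:  [    0     1     0  |  -1/6   1/6     0 ]
R3 <- R3 - (18)*R2:  [  0   0  -5  |   6  -3   1 ]
R3 <- (1/-5)*R3:  [    0     0     1  |  -6/5   3/5  -1/5 ]
R1 <- R1 - (3/2)*R3:  [     1      0      0  |  31/20  -9/10   3/10 ]
Right block of [I | A^{-1}] is the inverse:
[ 31/20  -9/10  3/10 ]
[  -1/6    1/6     0 ]
[  -6/5    3/5  -1/5 ]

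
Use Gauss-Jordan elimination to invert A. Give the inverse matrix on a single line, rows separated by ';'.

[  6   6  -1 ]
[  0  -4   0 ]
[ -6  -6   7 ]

Gauss-Jordan on [A | I]:
R1 <- (1/6)*R1:  [    1     1  -1/6  |   1/6     0     0 ]
R3 <- R3 - (-6)*R1:  [ 0  0  6  |  1  0  1 ]
R2 <- (1/-4)*R2:  [    0     1     0  |     0  -1/4     0 ]
R1 <- R1 - (1)*R2:  [    1     0  -1/6  |   1/6   1/4     0 ]
R3 <- (1/6)*R3:  [   0    0    1  |  1/6    0  1/6 ]
R1 <- R1 - (-1/6)*R3:  [    1     0     0  |  7/36   1/4  1/36 ]
Right block of [I | A^{-1}] is the inverse:
[ 7/36   1/4  1/36 ]
[    0  -1/4     0 ]
[  1/6     0   1/6 ]

inverse = [7/36 1/4 1/36; 0 -1/4 0; 1/6 0 1/6]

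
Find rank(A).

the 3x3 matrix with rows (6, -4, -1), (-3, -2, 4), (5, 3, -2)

Row reduction:
R2 <- R2 - (-1/2)*R1:  [   0   -4  7/2 ]
R3 <- R3 - (5/6)*R1:  [    0  19/3  -7/6 ]
R3 <- R3 - (-19/12)*R2:  [    0     0  35/8 ]
Row echelon form:
[ 6  -4    -1 ]
[ 0  -4   7/2 ]
[ 0   0  35/8 ]
Nonzero rows / pivot columns: 3

rank(A) = 3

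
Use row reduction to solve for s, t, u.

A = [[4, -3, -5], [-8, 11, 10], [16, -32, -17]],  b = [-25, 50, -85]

Forward elimination on [A|b]:
R2 <- R2 - (-2)*R1:  [ 0  5  0  0 ]
R3 <- R3 - (4)*R1:  [   0  -20    3   15 ]
R3 <- R3 - (-4)*R2:  [  0   0   3  15 ]
Row echelon form:
[ 4  -3  -5  |  -25 ]
[ 0   5   0  |    0 ]
[ 0   0   3  |   15 ]
Back-substitution:
u = (15) / 3 = 5
t = (0) / 5 = 0
s = (-25 - (-3)*(0) - (-5)*(5)) / 4 = 0

(0, 0, 5)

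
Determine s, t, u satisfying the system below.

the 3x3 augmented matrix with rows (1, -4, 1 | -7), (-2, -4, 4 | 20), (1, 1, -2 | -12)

(-4, 2, 5)

Forward elimination on [A|b]:
R2 <- R2 - (-2)*R1:  [   0  -12    6    6 ]
R3 <- R3 - (1)*R1:  [  0   5  -3  -5 ]
R3 <- R3 - (-5/12)*R2:  [    0     0  -1/2  -5/2 ]
Row echelon form:
[ 1   -4     1  |    -7 ]
[ 0  -12     6  |     6 ]
[ 0    0  -1/2  |  -5/2 ]
Back-substitution:
u = (-5/2) / (-1/2) = 5
t = (6 - (6)*(5)) / -12 = 2
s = (-7 - (-4)*(2) - (1)*(5)) / 1 = -4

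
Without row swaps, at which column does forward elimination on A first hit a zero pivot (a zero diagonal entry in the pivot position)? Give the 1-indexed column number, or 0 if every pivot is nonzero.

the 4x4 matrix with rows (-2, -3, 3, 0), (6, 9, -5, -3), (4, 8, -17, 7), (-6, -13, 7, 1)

first zero-pivot column = 2

Naive forward elimination:
R2 <- R2 - (-3)*R1:  [  0   0   4  -3 ]
R3 <- R3 - (-2)*R1:  [   0    2  -11    7 ]
R4 <- R4 - (3)*R1:  [  0  -4  -2   1 ]
Matrix at this point:
[ -2  -3    3   0 ]
[  0   0    4  -3 ]
[  0   2  -11   7 ]
[  0  -4   -2   1 ]
Pivot entry (2,2) is zero but row 3 has 2 in column 2 -> naive elimination stops; a row interchange (e.g. R2 <-> R3) would be required here.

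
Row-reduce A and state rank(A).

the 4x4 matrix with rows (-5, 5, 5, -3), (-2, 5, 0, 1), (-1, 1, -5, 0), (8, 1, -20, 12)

Row reduction:
R2 <- R2 - (2/5)*R1:  [    0     3    -2  11/5 ]
R3 <- R3 - (1/5)*R1:  [   0    0   -6  3/5 ]
R4 <- R4 - (-8/5)*R1:  [    0     9   -12  36/5 ]
R4 <- R4 - (3)*R2:  [   0    0   -6  3/5 ]
R4 <- R4 - (1)*R3:  [ 0  0  0  0 ]
Row echelon form:
[ -5  5   5    -3 ]
[  0  3  -2  11/5 ]
[  0  0  -6   3/5 ]
[  0  0   0     0 ]
Nonzero rows / pivot columns: 3

rank(A) = 3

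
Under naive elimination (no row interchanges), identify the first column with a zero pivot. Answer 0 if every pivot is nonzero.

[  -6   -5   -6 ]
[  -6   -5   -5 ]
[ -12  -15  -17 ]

Naive forward elimination:
R2 <- R2 - (1)*R1:  [ 0  0  1 ]
R3 <- R3 - (2)*R1:  [  0  -5  -5 ]
Matrix at this point:
[ -6  -5  -6 ]
[  0   0   1 ]
[  0  -5  -5 ]
Pivot entry (2,2) is zero but row 3 has -5 in column 2 -> naive elimination stops; a row interchange (e.g. R2 <-> R3) would be required here.

first zero-pivot column = 2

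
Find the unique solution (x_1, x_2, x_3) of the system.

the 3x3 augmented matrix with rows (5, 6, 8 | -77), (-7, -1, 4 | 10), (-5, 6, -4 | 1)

Forward elimination on [A|b]:
R2 <- R2 - (-7/5)*R1:  [      0    37/5    76/5  -489/5 ]
R3 <- R3 - (-1)*R1:  [   0   12    4  -76 ]
R3 <- R3 - (60/37)*R2:  [       0        0  -764/37  3056/37 ]
Row echelon form:
[ 5     6        8  |      -77 ]
[ 0  37/5     76/5  |   -489/5 ]
[ 0     0  -764/37  |  3056/37 ]
Back-substitution:
x_3 = (3056/37) / (-764/37) = -4
x_2 = (-489/5 - (76/5)*(-4)) / (37/5) = -5
x_1 = (-77 - (6)*(-5) - (8)*(-4)) / 5 = -3

(-3, -5, -4)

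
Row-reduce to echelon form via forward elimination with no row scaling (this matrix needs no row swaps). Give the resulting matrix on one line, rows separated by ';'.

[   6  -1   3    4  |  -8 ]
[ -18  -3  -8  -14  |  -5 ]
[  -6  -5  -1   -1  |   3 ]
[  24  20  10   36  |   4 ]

REF = [6 -1 3 4 -8; 0 -6 1 -2 -29; 0 0 1 5 24; 0 0 0 2 -128]

Forward elimination:
R2 <- R2 - (-3)*R1:  [   0   -6    1   -2  -29 ]
R3 <- R3 - (-1)*R1:  [  0  -6   2   3  -5 ]
R4 <- R4 - (4)*R1:  [  0  24  -2  20  36 ]
R3 <- R3 - (1)*R2:  [  0   0   1   5  24 ]
R4 <- R4 - (-4)*R2:  [   0    0    2   12  -80 ]
R4 <- R4 - (2)*R3:  [    0     0     0     2  -128 ]
Row echelon form:
[ 6  -1  3   4  |    -8 ]
[ 0  -6  1  -2  |   -29 ]
[ 0   0  1   5  |    24 ]
[ 0   0  0   2  |  -128 ]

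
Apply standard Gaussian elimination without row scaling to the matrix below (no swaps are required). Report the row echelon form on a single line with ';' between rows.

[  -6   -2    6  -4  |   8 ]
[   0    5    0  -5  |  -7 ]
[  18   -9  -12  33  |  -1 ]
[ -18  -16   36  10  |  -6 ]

REF = [-6 -2 6 -4 8; 0 5 0 -5 -7; 0 0 6 6 2; 0 0 0 -6 -50]

Forward elimination:
R3 <- R3 - (-3)*R1:  [   0  -15    6   21   23 ]
R4 <- R4 - (3)*R1:  [   0  -10   18   22  -30 ]
R3 <- R3 - (-3)*R2:  [ 0  0  6  6  2 ]
R4 <- R4 - (-2)*R2:  [   0    0   18   12  -44 ]
R4 <- R4 - (3)*R3:  [   0    0    0   -6  -50 ]
Row echelon form:
[ -6  -2  6  -4  |    8 ]
[  0   5  0  -5  |   -7 ]
[  0   0  6   6  |    2 ]
[  0   0  0  -6  |  -50 ]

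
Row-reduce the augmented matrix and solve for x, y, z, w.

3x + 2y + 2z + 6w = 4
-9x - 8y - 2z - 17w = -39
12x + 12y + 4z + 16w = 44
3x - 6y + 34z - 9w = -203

(0, 4, -5, 1)

Forward elimination on [A|b]:
R2 <- R2 - (-3)*R1:  [   0   -2    4    1  -27 ]
R3 <- R3 - (4)*R1:  [  0   4  -4  -8  28 ]
R4 <- R4 - (1)*R1:  [    0    -8    32   -15  -207 ]
R3 <- R3 - (-2)*R2:  [   0    0    4   -6  -26 ]
R4 <- R4 - (4)*R2:  [   0    0   16  -19  -99 ]
R4 <- R4 - (4)*R3:  [ 0  0  0  5  5 ]
Row echelon form:
[ 3   2  2   6  |    4 ]
[ 0  -2  4   1  |  -27 ]
[ 0   0  4  -6  |  -26 ]
[ 0   0  0   5  |    5 ]
Back-substitution:
w = (5) / 5 = 1
z = (-26 - (-6)*(1)) / 4 = -5
y = (-27 - (4)*(-5) - (1)*(1)) / -2 = 4
x = (4 - (2)*(4) - (2)*(-5) - (6)*(1)) / 3 = 0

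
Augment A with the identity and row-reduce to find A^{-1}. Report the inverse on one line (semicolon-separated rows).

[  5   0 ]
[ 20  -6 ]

Gauss-Jordan on [A | I]:
R1 <- (1/5)*R1:  [   1    0  |  1/5    0 ]
R2 <- R2 - (20)*R1:  [  0  -6  |  -4   1 ]
R2 <- (1/-6)*R2:  [    0     1  |   2/3  -1/6 ]
Right block of [I | A^{-1}] is the inverse:
[ 1/5     0 ]
[ 2/3  -1/6 ]

inverse = [1/5 0; 2/3 -1/6]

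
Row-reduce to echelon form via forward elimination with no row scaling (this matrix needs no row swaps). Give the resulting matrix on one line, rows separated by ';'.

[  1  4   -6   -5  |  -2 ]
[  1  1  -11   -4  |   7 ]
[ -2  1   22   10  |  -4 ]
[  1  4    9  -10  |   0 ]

Forward elimination:
R2 <- R2 - (1)*R1:  [  0  -3  -5   1   9 ]
R3 <- R3 - (-2)*R1:  [  0   9  10   0  -8 ]
R4 <- R4 - (1)*R1:  [  0   0  15  -5   2 ]
R3 <- R3 - (-3)*R2:  [  0   0  -5   3  19 ]
R4 <- R4 - (-3)*R3:  [  0   0   0   4  59 ]
Row echelon form:
[ 1   4  -6  -5  |  -2 ]
[ 0  -3  -5   1  |   9 ]
[ 0   0  -5   3  |  19 ]
[ 0   0   0   4  |  59 ]

REF = [1 4 -6 -5 -2; 0 -3 -5 1 9; 0 0 -5 3 19; 0 0 0 4 59]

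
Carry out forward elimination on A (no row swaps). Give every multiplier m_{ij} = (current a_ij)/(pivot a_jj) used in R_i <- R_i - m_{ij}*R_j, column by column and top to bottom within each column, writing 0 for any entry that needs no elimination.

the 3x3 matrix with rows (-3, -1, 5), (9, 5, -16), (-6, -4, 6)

Forward elimination:
R2 <- R2 - (-3)*R1:  [  0   2  -1 ]
R3 <- R3 - (2)*R1:  [  0  -2  -4 ]
R3 <- R3 - (-1)*R2:  [  0   0  -5 ]
Multipliers (in order of application): m_{21} = -3, m_{31} = 2, m_{32} = -1

multipliers: -3, 2, -1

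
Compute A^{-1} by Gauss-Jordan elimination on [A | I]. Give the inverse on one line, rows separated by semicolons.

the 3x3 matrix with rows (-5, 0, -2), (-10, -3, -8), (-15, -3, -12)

inverse = [-2/5 -1/5 1/5; 0 -1 2/3; 1/2 1/2 -1/2]

Gauss-Jordan on [A | I]:
R1 <- (1/-5)*R1:  [    1     0   2/5  |  -1/5     0     0 ]
R2 <- R2 - (-10)*R1:  [  0  -3  -4  |  -2   1   0 ]
R3 <- R3 - (-15)*R1:  [  0  -3  -6  |  -3   0   1 ]
R2 <- (1/-3)*R2:  [    0     1   4/3  |   2/3  -1/3     0 ]
R3 <- R3 - (-3)*R2:  [  0   0  -2  |  -1  -1   1 ]
R3 <- (1/-2)*R3:  [    0     0     1  |   1/2   1/2  -1/2 ]
R1 <- R1 - (2/5)*R3:  [    1     0     0  |  -2/5  -1/5   1/5 ]
R2 <- R2 - (4/3)*R3:  [   0    1    0  |    0   -1  2/3 ]
Right block of [I | A^{-1}] is the inverse:
[ -2/5  -1/5   1/5 ]
[    0    -1   2/3 ]
[  1/2   1/2  -1/2 ]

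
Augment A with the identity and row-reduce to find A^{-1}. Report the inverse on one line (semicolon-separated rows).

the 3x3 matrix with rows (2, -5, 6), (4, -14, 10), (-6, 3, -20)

Gauss-Jordan on [A | I]:
R1 <- (1/2)*R1:  [    1  -5/2     3  |   1/2     0     0 ]
R2 <- R2 - (4)*R1:  [  0  -4  -2  |  -2   1   0 ]
R3 <- R3 - (-6)*R1:  [   0  -12   -2  |    3    0    1 ]
R2 <- (1/-4)*R2:  [    0     1   1/2  |   1/2  -1/4     0 ]
R1 <- R1 - (-5/2)*R2:  [    1     0  17/4  |   7/4  -5/8     0 ]
R3 <- R3 - (-12)*R2:  [  0   0   4  |   9  -3   1 ]
R3 <- (1/4)*R3:  [    0     0     1  |   9/4  -3/4   1/4 ]
R1 <- R1 - (17/4)*R3:  [       1        0        0  |  -125/16    41/16   -17/16 ]
R2 <- R2 - (1/2)*R3:  [    0     1     0  |  -5/8   1/8  -1/8 ]
Right block of [I | A^{-1}] is the inverse:
[ -125/16  41/16  -17/16 ]
[    -5/8    1/8    -1/8 ]
[     9/4   -3/4     1/4 ]

inverse = [-125/16 41/16 -17/16; -5/8 1/8 -1/8; 9/4 -3/4 1/4]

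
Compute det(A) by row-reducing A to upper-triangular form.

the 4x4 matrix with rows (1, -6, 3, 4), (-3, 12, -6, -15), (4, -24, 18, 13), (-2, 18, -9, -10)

Forward elimination:
R2 <- R2 - (-3)*R1:  [  0  -6   3  -3 ]
R3 <- R3 - (4)*R1:  [  0   0   6  -3 ]
R4 <- R4 - (-2)*R1:  [  0   6  -3  -2 ]
R4 <- R4 - (-1)*R2:  [  0   0   0  -5 ]
Upper-triangular form:
[ 1  -6  3   4 ]
[ 0  -6  3  -3 ]
[ 0   0  6  -3 ]
[ 0   0  0  -5 ]
det(A) = (-1)^0 * (1) * (-6) * (6) * (-5) = 180  (0 row swaps -> sign +1)

det(A) = 180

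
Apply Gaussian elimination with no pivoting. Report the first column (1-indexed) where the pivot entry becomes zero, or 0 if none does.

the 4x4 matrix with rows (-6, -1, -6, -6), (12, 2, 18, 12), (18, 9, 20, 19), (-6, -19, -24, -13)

first zero-pivot column = 2

Naive forward elimination:
R2 <- R2 - (-2)*R1:  [ 0  0  6  0 ]
R3 <- R3 - (-3)*R1:  [ 0  6  2  1 ]
R4 <- R4 - (1)*R1:  [   0  -18  -18   -7 ]
Matrix at this point:
[ -6   -1   -6  -6 ]
[  0    0    6   0 ]
[  0    6    2   1 ]
[  0  -18  -18  -7 ]
Pivot entry (2,2) is zero but row 3 has 6 in column 2 -> naive elimination stops; a row interchange (e.g. R2 <-> R3) would be required here.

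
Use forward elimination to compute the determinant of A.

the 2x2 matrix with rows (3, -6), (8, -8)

Forward elimination:
R2 <- R2 - (8/3)*R1:  [ 0  8 ]
Upper-triangular form:
[ 3  -6 ]
[ 0   8 ]
det(A) = (-1)^0 * (3) * (8) = 24  (0 row swaps -> sign +1)

det(A) = 24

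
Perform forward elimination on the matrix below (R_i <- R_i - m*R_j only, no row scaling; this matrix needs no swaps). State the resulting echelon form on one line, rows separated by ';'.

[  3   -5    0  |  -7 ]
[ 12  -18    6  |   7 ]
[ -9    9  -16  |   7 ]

Forward elimination:
R2 <- R2 - (4)*R1:  [  0   2   6  35 ]
R3 <- R3 - (-3)*R1:  [   0   -6  -16  -14 ]
R3 <- R3 - (-3)*R2:  [  0   0   2  91 ]
Row echelon form:
[ 3  -5  0  |  -7 ]
[ 0   2  6  |  35 ]
[ 0   0  2  |  91 ]

REF = [3 -5 0 -7; 0 2 6 35; 0 0 2 91]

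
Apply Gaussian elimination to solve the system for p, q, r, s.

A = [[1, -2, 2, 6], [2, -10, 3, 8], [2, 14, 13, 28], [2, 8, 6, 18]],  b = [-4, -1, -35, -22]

Forward elimination on [A|b]:
R2 <- R2 - (2)*R1:  [  0  -6  -1  -4   7 ]
R3 <- R3 - (2)*R1:  [   0   18    9   16  -27 ]
R4 <- R4 - (2)*R1:  [   0   12    2    6  -14 ]
R3 <- R3 - (-3)*R2:  [  0   0   6   4  -6 ]
R4 <- R4 - (-2)*R2:  [  0   0   0  -2   0 ]
Row echelon form:
[ 1  -2   2   6  |  -4 ]
[ 0  -6  -1  -4  |   7 ]
[ 0   0   6   4  |  -6 ]
[ 0   0   0  -2  |   0 ]
Back-substitution:
s = (0) / -2 = 0
r = (-6 - (4)*(0)) / 6 = -1
q = (7 - (-1)*(-1) - (-4)*(0)) / -6 = -1
p = (-4 - (-2)*(-1) - (2)*(-1) - (6)*(0)) / 1 = -4

(-4, -1, -1, 0)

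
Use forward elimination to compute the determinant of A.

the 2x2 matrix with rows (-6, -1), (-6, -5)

Forward elimination:
R2 <- R2 - (1)*R1:  [  0  -4 ]
Upper-triangular form:
[ -6  -1 ]
[  0  -4 ]
det(A) = (-1)^0 * (-6) * (-4) = 24  (0 row swaps -> sign +1)

det(A) = 24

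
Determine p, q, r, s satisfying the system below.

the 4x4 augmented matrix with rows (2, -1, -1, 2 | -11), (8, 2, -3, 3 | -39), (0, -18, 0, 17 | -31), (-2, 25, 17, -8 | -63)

Forward elimination on [A|b]:
R2 <- R2 - (4)*R1:  [  0   6   1  -5   5 ]
R4 <- R4 - (-1)*R1:  [   0   24   16   -6  -74 ]
R3 <- R3 - (-3)*R2:  [   0    0    3    2  -16 ]
R4 <- R4 - (4)*R2:  [   0    0   12   14  -94 ]
R4 <- R4 - (4)*R3:  [   0    0    0    6  -30 ]
Row echelon form:
[ 2  -1  -1   2  |  -11 ]
[ 0   6   1  -5  |    5 ]
[ 0   0   3   2  |  -16 ]
[ 0   0   0   6  |  -30 ]
Back-substitution:
s = (-30) / 6 = -5
r = (-16 - (2)*(-5)) / 3 = -2
q = (5 - (1)*(-2) - (-5)*(-5)) / 6 = -3
p = (-11 - (-1)*(-3) - (-1)*(-2) - (2)*(-5)) / 2 = -3

(-3, -3, -2, -5)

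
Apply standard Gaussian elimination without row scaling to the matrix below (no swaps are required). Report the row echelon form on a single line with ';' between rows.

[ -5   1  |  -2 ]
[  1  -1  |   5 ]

REF = [-5 1 -2; 0 -4/5 23/5]

Forward elimination:
R2 <- R2 - (-1/5)*R1:  [    0  -4/5  23/5 ]
Row echelon form:
[ -5     1  |    -2 ]
[  0  -4/5  |  23/5 ]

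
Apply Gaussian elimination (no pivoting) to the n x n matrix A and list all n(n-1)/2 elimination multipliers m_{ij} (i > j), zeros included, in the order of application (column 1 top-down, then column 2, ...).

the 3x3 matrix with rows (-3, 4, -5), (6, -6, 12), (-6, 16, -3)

Forward elimination:
R2 <- R2 - (-2)*R1:  [ 0  2  2 ]
R3 <- R3 - (2)*R1:  [ 0  8  7 ]
R3 <- R3 - (4)*R2:  [  0   0  -1 ]
Multipliers (in order of application): m_{21} = -2, m_{31} = 2, m_{32} = 4

multipliers: -2, 2, 4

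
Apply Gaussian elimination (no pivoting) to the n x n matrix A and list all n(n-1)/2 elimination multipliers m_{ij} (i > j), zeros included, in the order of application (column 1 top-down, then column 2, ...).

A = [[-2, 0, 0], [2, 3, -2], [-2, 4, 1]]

Forward elimination:
R2 <- R2 - (-1)*R1:  [  0   3  -2 ]
R3 <- R3 - (1)*R1:  [ 0  4  1 ]
R3 <- R3 - (4/3)*R2:  [    0     0  11/3 ]
Multipliers (in order of application): m_{21} = -1, m_{31} = 1, m_{32} = 4/3

multipliers: -1, 1, 4/3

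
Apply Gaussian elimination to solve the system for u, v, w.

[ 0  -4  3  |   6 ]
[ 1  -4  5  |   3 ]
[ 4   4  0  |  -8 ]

Forward elimination on [A|b]:
R1 <-> R2   (pivot in column 1 was zero)
[ 1  -4  5   3 ]
[ 0  -4  3   6 ]
[ 4   4  0  -8 ]
R3 <- R3 - (4)*R1:  [   0   20  -20  -20 ]
R3 <- R3 - (-5)*R2:  [  0   0  -5  10 ]
Row echelon form:
[ 1  -4   5  |   3 ]
[ 0  -4   3  |   6 ]
[ 0   0  -5  |  10 ]
Back-substitution:
w = (10) / -5 = -2
v = (6 - (3)*(-2)) / -4 = -3
u = (3 - (-4)*(-3) - (5)*(-2)) / 1 = 1

(1, -3, -2)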